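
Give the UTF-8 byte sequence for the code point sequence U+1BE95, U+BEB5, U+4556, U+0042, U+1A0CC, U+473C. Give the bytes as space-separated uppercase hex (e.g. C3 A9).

F0 9B BA 95 EB BA B5 E4 95 96 42 F0 9A 83 8C E4 9C BC

U+1BE95: 4-byte form → F0 9B BA 95.
U+BEB5: 3-byte form → EB BA B5.
U+4556: 3-byte form → E4 95 96.
U+0042: 1-byte form → 42.
U+1A0CC: 4-byte form → F0 9A 83 8C.
U+473C: 3-byte form → E4 9C BC.
Concatenated (18 bytes): F0 9B BA 95 EB BA B5 E4 95 96 42 F0 9A 83 8C E4 9C BC.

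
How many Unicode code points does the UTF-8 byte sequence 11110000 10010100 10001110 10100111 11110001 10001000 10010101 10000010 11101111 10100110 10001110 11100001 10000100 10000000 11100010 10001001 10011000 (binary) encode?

Byte at offset 0: 0xF0 = 11110000 → 4-byte char (#1). Advance 4.
Byte at offset 4: 0xF1 = 11110001 → 4-byte char (#2). Advance 4.
Byte at offset 8: 0xEF = 11101111 → 3-byte char (#3). Advance 3.
Byte at offset 11: 0xE1 = 11100001 → 3-byte char (#4). Advance 3.
Byte at offset 14: 0xE2 = 11100010 → 3-byte char (#5). Advance 3.
Reached end at offset 17 after 5 code points.

5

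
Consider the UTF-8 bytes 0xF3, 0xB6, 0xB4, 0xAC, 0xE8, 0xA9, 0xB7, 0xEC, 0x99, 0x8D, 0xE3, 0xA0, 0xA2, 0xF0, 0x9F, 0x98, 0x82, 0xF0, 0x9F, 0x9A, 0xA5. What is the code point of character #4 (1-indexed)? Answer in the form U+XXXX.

U+3822

Offset 0: leading byte 0xF3 = 11110011 → 4-byte char #1 = F3 B6 B4 AC.
Offset 4: leading byte 0xE8 = 11101000 → 3-byte char #2 = E8 A9 B7.
Offset 7: leading byte 0xEC = 11101100 → 3-byte char #3 = EC 99 8D.
Offset 10: leading byte 0xE3 = 11100011 → 3-byte char #4 = E3 A0 A2.
Leading byte 0xE3 = 11100011 matches 1110xxxx → 3-byte sequence.
Byte 1: 0xE3 = 11100011, payload 0011 (4 bits).
Byte 2: 0xA0 = 10100000 (10xxxxxx ✓), payload 100000.
Byte 3: 0xA2 = 10100010 (10xxxxxx ✓), payload 100010.
Concatenate: 0011100000100010 = 0x3822 (16 bits → U+3822).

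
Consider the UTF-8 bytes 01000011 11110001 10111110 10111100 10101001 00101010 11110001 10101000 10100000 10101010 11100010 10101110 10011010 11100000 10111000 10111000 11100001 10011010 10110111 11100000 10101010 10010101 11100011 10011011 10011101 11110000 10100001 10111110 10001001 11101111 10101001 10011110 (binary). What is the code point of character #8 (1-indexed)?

Offset 0: leading byte 0x43 = 01000011 → 1-byte char #1 = 43.
Offset 1: leading byte 0xF1 = 11110001 → 4-byte char #2 = F1 BE BC A9.
Offset 5: leading byte 0x2A = 00101010 → 1-byte char #3 = 2A.
Offset 6: leading byte 0xF1 = 11110001 → 4-byte char #4 = F1 A8 A0 AA.
Offset 10: leading byte 0xE2 = 11100010 → 3-byte char #5 = E2 AE 9A.
Offset 13: leading byte 0xE0 = 11100000 → 3-byte char #6 = E0 B8 B8.
Offset 16: leading byte 0xE1 = 11100001 → 3-byte char #7 = E1 9A B7.
Offset 19: leading byte 0xE0 = 11100000 → 3-byte char #8 = E0 AA 95.
Leading byte 0xE0 = 11100000 matches 1110xxxx → 3-byte sequence.
Byte 1: 0xE0 = 11100000, payload 0000 (4 bits).
Byte 2: 0xAA = 10101010 (10xxxxxx ✓), payload 101010.
Byte 3: 0x95 = 10010101 (10xxxxxx ✓), payload 010101.
Concatenate: 0000101010010101 = 0xA95 (16 bits → U+0A95).

U+0A95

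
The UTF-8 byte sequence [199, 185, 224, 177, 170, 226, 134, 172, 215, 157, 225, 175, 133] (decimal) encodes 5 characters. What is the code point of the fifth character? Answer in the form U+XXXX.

Offset 0: leading byte 0xC7 = 11000111 → 2-byte char #1 = C7 B9.
Offset 2: leading byte 0xE0 = 11100000 → 3-byte char #2 = E0 B1 AA.
Offset 5: leading byte 0xE2 = 11100010 → 3-byte char #3 = E2 86 AC.
Offset 8: leading byte 0xD7 = 11010111 → 2-byte char #4 = D7 9D.
Offset 10: leading byte 0xE1 = 11100001 → 3-byte char #5 = E1 AF 85.
Leading byte 0xE1 = 11100001 matches 1110xxxx → 3-byte sequence.
Byte 1: 0xE1 = 11100001, payload 0001 (4 bits).
Byte 2: 0xAF = 10101111 (10xxxxxx ✓), payload 101111.
Byte 3: 0x85 = 10000101 (10xxxxxx ✓), payload 000101.
Concatenate: 0001101111000101 = 0x1BC5 (16 bits → U+1BC5).

U+1BC5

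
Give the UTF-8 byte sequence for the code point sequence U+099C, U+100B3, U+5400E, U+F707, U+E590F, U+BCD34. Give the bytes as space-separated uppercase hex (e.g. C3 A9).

E0 A6 9C F0 90 82 B3 F1 94 80 8E EF 9C 87 F3 A5 A4 8F F2 BC B4 B4

U+099C: 3-byte form → E0 A6 9C.
U+100B3: 4-byte form → F0 90 82 B3.
U+5400E: 4-byte form → F1 94 80 8E.
U+F707: 3-byte form → EF 9C 87.
U+E590F: 4-byte form → F3 A5 A4 8F.
U+BCD34: 4-byte form → F2 BC B4 B4.
Concatenated (22 bytes): E0 A6 9C F0 90 82 B3 F1 94 80 8E EF 9C 87 F3 A5 A4 8F F2 BC B4 B4.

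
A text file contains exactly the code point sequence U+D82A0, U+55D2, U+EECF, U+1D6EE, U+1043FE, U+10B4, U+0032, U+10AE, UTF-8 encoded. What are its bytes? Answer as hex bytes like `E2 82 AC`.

F3 98 8A A0 E5 97 92 EE BB 8F F0 9D 9B AE F4 84 8F BE E1 82 B4 32 E1 82 AE

U+D82A0: 4-byte form → F3 98 8A A0.
U+55D2: 3-byte form → E5 97 92.
U+EECF: 3-byte form → EE BB 8F.
U+1D6EE: 4-byte form → F0 9D 9B AE.
U+1043FE: 4-byte form → F4 84 8F BE.
U+10B4: 3-byte form → E1 82 B4.
U+0032: 1-byte form → 32.
U+10AE: 3-byte form → E1 82 AE.
Concatenated (25 bytes): F3 98 8A A0 E5 97 92 EE BB 8F F0 9D 9B AE F4 84 8F BE E1 82 B4 32 E1 82 AE.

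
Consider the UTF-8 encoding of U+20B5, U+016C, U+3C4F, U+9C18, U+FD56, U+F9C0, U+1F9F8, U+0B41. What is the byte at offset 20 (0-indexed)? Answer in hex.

U+20B5 → 3-byte form E2 82 B5 at offsets 0–2.
U+016C → 2-byte form C5 AC at offsets 3–4.
U+3C4F → 3-byte form E3 B1 8F at offsets 5–7.
U+9C18 → 3-byte form E9 B0 98 at offsets 8–10.
U+FD56 → 3-byte form EF B5 96 at offsets 11–13.
U+F9C0 → 3-byte form EF A7 80 at offsets 14–16.
U+1F9F8 → 4-byte form F0 9F A7 B8 at offsets 17–20.
Offset 20 falls in char 7's range; it's byte 4 of F0 9F A7 B8 = 0xB8.

0xB8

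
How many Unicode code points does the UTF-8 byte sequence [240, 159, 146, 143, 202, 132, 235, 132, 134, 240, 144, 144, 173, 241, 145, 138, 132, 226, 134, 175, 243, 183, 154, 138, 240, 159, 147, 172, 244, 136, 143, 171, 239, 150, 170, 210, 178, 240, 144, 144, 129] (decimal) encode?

Byte at offset 0: 0xF0 = 11110000 → 4-byte char (#1). Advance 4.
Byte at offset 4: 0xCA = 11001010 → 2-byte char (#2). Advance 2.
Byte at offset 6: 0xEB = 11101011 → 3-byte char (#3). Advance 3.
Byte at offset 9: 0xF0 = 11110000 → 4-byte char (#4). Advance 4.
Byte at offset 13: 0xF1 = 11110001 → 4-byte char (#5). Advance 4.
Byte at offset 17: 0xE2 = 11100010 → 3-byte char (#6). Advance 3.
Byte at offset 20: 0xF3 = 11110011 → 4-byte char (#7). Advance 4.
Byte at offset 24: 0xF0 = 11110000 → 4-byte char (#8). Advance 4.
Byte at offset 28: 0xF4 = 11110100 → 4-byte char (#9). Advance 4.
Byte at offset 32: 0xEF = 11101111 → 3-byte char (#10). Advance 3.
Byte at offset 35: 0xD2 = 11010010 → 2-byte char (#11). Advance 2.
Byte at offset 37: 0xF0 = 11110000 → 4-byte char (#12). Advance 4.
Reached end at offset 41 after 12 code points.

12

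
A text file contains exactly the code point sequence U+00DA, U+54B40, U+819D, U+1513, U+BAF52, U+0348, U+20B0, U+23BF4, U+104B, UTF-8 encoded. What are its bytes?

U+00DA: 2-byte form → C3 9A.
U+54B40: 4-byte form → F1 94 AD 80.
U+819D: 3-byte form → E8 86 9D.
U+1513: 3-byte form → E1 94 93.
U+BAF52: 4-byte form → F2 BA BD 92.
U+0348: 2-byte form → CD 88.
U+20B0: 3-byte form → E2 82 B0.
U+23BF4: 4-byte form → F0 A3 AF B4.
U+104B: 3-byte form → E1 81 8B.
Concatenated (28 bytes): C3 9A F1 94 AD 80 E8 86 9D E1 94 93 F2 BA BD 92 CD 88 E2 82 B0 F0 A3 AF B4 E1 81 8B.

C3 9A F1 94 AD 80 E8 86 9D E1 94 93 F2 BA BD 92 CD 88 E2 82 B0 F0 A3 AF B4 E1 81 8B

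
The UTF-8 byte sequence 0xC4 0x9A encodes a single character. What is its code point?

Leading byte 0xC4 = 11000100 matches 110xxxxx → 2-byte sequence.
Byte 1: 0xC4 = 11000100, payload 00100 (5 bits).
Byte 2: 0x9A = 10011010 (10xxxxxx ✓), payload 011010.
Concatenate: 00100011010 = 0x11A (11 bits → U+011A).

U+011A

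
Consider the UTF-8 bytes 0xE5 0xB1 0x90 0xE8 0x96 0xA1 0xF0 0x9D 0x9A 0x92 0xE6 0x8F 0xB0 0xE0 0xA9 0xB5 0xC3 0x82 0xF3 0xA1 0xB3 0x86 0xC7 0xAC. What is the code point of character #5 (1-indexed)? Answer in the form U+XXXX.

Offset 0: leading byte 0xE5 = 11100101 → 3-byte char #1 = E5 B1 90.
Offset 3: leading byte 0xE8 = 11101000 → 3-byte char #2 = E8 96 A1.
Offset 6: leading byte 0xF0 = 11110000 → 4-byte char #3 = F0 9D 9A 92.
Offset 10: leading byte 0xE6 = 11100110 → 3-byte char #4 = E6 8F B0.
Offset 13: leading byte 0xE0 = 11100000 → 3-byte char #5 = E0 A9 B5.
Leading byte 0xE0 = 11100000 matches 1110xxxx → 3-byte sequence.
Byte 1: 0xE0 = 11100000, payload 0000 (4 bits).
Byte 2: 0xA9 = 10101001 (10xxxxxx ✓), payload 101001.
Byte 3: 0xB5 = 10110101 (10xxxxxx ✓), payload 110101.
Concatenate: 0000101001110101 = 0xA75 (16 bits → U+0A75).

U+0A75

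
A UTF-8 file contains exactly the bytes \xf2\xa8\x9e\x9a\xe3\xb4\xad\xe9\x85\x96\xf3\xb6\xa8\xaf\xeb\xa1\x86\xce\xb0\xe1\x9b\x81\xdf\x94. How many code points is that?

Byte at offset 0: 0xF2 = 11110010 → 4-byte char (#1). Advance 4.
Byte at offset 4: 0xE3 = 11100011 → 3-byte char (#2). Advance 3.
Byte at offset 7: 0xE9 = 11101001 → 3-byte char (#3). Advance 3.
Byte at offset 10: 0xF3 = 11110011 → 4-byte char (#4). Advance 4.
Byte at offset 14: 0xEB = 11101011 → 3-byte char (#5). Advance 3.
Byte at offset 17: 0xCE = 11001110 → 2-byte char (#6). Advance 2.
Byte at offset 19: 0xE1 = 11100001 → 3-byte char (#7). Advance 3.
Byte at offset 22: 0xDF = 11011111 → 2-byte char (#8). Advance 2.
Reached end at offset 24 after 8 code points.

8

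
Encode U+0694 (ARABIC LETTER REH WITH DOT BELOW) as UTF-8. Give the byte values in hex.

DA 94

U+0694 = 0x694 = 1684 decimal. In range U+0080–U+07FF → 2-byte form: 110xxxxx 10xxxxxx.
Binary (11 bits): 11010010100.
Split 5+6: 11010 | 010100.
Byte 1: 11011010 = 0xDA.
Byte 2: 10010100 = 0x94.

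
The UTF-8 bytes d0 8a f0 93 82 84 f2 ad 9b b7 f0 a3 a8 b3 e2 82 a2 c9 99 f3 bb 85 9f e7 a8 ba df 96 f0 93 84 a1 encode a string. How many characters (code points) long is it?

Byte at offset 0: 0xD0 = 11010000 → 2-byte char (#1). Advance 2.
Byte at offset 2: 0xF0 = 11110000 → 4-byte char (#2). Advance 4.
Byte at offset 6: 0xF2 = 11110010 → 4-byte char (#3). Advance 4.
Byte at offset 10: 0xF0 = 11110000 → 4-byte char (#4). Advance 4.
Byte at offset 14: 0xE2 = 11100010 → 3-byte char (#5). Advance 3.
Byte at offset 17: 0xC9 = 11001001 → 2-byte char (#6). Advance 2.
Byte at offset 19: 0xF3 = 11110011 → 4-byte char (#7). Advance 4.
Byte at offset 23: 0xE7 = 11100111 → 3-byte char (#8). Advance 3.
Byte at offset 26: 0xDF = 11011111 → 2-byte char (#9). Advance 2.
Byte at offset 28: 0xF0 = 11110000 → 4-byte char (#10). Advance 4.
Reached end at offset 32 after 10 code points.

10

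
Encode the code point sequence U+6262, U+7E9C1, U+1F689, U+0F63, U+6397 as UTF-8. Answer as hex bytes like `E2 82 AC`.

E6 89 A2 F1 BE A7 81 F0 9F 9A 89 E0 BD A3 E6 8E 97

U+6262: 3-byte form → E6 89 A2.
U+7E9C1: 4-byte form → F1 BE A7 81.
U+1F689: 4-byte form → F0 9F 9A 89.
U+0F63: 3-byte form → E0 BD A3.
U+6397: 3-byte form → E6 8E 97.
Concatenated (17 bytes): E6 89 A2 F1 BE A7 81 F0 9F 9A 89 E0 BD A3 E6 8E 97.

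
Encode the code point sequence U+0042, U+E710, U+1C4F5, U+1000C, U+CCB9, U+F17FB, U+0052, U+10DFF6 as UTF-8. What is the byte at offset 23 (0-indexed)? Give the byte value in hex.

U+0042 → 1-byte form 42 at offsets 0–0.
U+E710 → 3-byte form EE 9C 90 at offsets 1–3.
U+1C4F5 → 4-byte form F0 9C 93 B5 at offsets 4–7.
U+1000C → 4-byte form F0 90 80 8C at offsets 8–11.
U+CCB9 → 3-byte form EC B2 B9 at offsets 12–14.
U+F17FB → 4-byte form F3 B1 9F BB at offsets 15–18.
U+0052 → 1-byte form 52 at offsets 19–19.
U+10DFF6 → 4-byte form F4 8D BF B6 at offsets 20–23.
Offset 23 falls in char 8's range; it's byte 4 of F4 8D BF B6 = 0xB6.

0xB6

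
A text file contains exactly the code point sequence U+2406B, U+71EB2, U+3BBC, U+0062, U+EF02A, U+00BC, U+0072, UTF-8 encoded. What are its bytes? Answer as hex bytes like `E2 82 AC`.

U+2406B: 4-byte form → F0 A4 81 AB.
U+71EB2: 4-byte form → F1 B1 BA B2.
U+3BBC: 3-byte form → E3 AE BC.
U+0062: 1-byte form → 62.
U+EF02A: 4-byte form → F3 AF 80 AA.
U+00BC: 2-byte form → C2 BC.
U+0072: 1-byte form → 72.
Concatenated (19 bytes): F0 A4 81 AB F1 B1 BA B2 E3 AE BC 62 F3 AF 80 AA C2 BC 72.

F0 A4 81 AB F1 B1 BA B2 E3 AE BC 62 F3 AF 80 AA C2 BC 72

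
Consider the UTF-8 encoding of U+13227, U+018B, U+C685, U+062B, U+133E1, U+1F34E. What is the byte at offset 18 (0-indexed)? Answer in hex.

U+13227 → 4-byte form F0 93 88 A7 at offsets 0–3.
U+018B → 2-byte form C6 8B at offsets 4–5.
U+C685 → 3-byte form EC 9A 85 at offsets 6–8.
U+062B → 2-byte form D8 AB at offsets 9–10.
U+133E1 → 4-byte form F0 93 8F A1 at offsets 11–14.
U+1F34E → 4-byte form F0 9F 8D 8E at offsets 15–18.
Offset 18 falls in char 6's range; it's byte 4 of F0 9F 8D 8E = 0x8E.

0x8E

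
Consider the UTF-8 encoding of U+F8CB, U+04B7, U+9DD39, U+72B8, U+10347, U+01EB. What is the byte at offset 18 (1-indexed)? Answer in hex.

0xAB

1-indexed offset 18 is 0-indexed offset 17.
U+F8CB → 3-byte form EF A3 8B at offsets 0–2.
U+04B7 → 2-byte form D2 B7 at offsets 3–4.
U+9DD39 → 4-byte form F2 9D B4 B9 at offsets 5–8.
U+72B8 → 3-byte form E7 8A B8 at offsets 9–11.
U+10347 → 4-byte form F0 90 8D 87 at offsets 12–15.
U+01EB → 2-byte form C7 AB at offsets 16–17.
Offset 17 falls in char 6's range; it's byte 2 of C7 AB = 0xAB.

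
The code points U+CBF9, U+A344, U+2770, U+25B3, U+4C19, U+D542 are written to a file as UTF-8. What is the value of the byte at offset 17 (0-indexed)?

0x82

U+CBF9 → 3-byte form EC AF B9 at offsets 0–2.
U+A344 → 3-byte form EA 8D 84 at offsets 3–5.
U+2770 → 3-byte form E2 9D B0 at offsets 6–8.
U+25B3 → 3-byte form E2 96 B3 at offsets 9–11.
U+4C19 → 3-byte form E4 B0 99 at offsets 12–14.
U+D542 → 3-byte form ED 95 82 at offsets 15–17.
Offset 17 falls in char 6's range; it's byte 3 of ED 95 82 = 0x82.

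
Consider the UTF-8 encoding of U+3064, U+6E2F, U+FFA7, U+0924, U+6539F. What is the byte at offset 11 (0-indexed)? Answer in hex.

0xA4

U+3064 → 3-byte form E3 81 A4 at offsets 0–2.
U+6E2F → 3-byte form E6 B8 AF at offsets 3–5.
U+FFA7 → 3-byte form EF BE A7 at offsets 6–8.
U+0924 → 3-byte form E0 A4 A4 at offsets 9–11.
Offset 11 falls in char 4's range; it's byte 3 of E0 A4 A4 = 0xA4.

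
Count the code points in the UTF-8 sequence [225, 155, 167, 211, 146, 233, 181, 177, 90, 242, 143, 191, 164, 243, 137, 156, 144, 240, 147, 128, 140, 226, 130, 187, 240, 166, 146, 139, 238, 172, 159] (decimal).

Byte at offset 0: 0xE1 = 11100001 → 3-byte char (#1). Advance 3.
Byte at offset 3: 0xD3 = 11010011 → 2-byte char (#2). Advance 2.
Byte at offset 5: 0xE9 = 11101001 → 3-byte char (#3). Advance 3.
Byte at offset 8: 0x5A = 01011010 → 1-byte char (#4). Advance 1.
Byte at offset 9: 0xF2 = 11110010 → 4-byte char (#5). Advance 4.
Byte at offset 13: 0xF3 = 11110011 → 4-byte char (#6). Advance 4.
Byte at offset 17: 0xF0 = 11110000 → 4-byte char (#7). Advance 4.
Byte at offset 21: 0xE2 = 11100010 → 3-byte char (#8). Advance 3.
Byte at offset 24: 0xF0 = 11110000 → 4-byte char (#9). Advance 4.
Byte at offset 28: 0xEE = 11101110 → 3-byte char (#10). Advance 3.
Reached end at offset 31 after 10 code points.

10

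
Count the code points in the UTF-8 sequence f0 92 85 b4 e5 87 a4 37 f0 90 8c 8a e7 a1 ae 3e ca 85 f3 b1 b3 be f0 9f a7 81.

Byte at offset 0: 0xF0 = 11110000 → 4-byte char (#1). Advance 4.
Byte at offset 4: 0xE5 = 11100101 → 3-byte char (#2). Advance 3.
Byte at offset 7: 0x37 = 00110111 → 1-byte char (#3). Advance 1.
Byte at offset 8: 0xF0 = 11110000 → 4-byte char (#4). Advance 4.
Byte at offset 12: 0xE7 = 11100111 → 3-byte char (#5). Advance 3.
Byte at offset 15: 0x3E = 00111110 → 1-byte char (#6). Advance 1.
Byte at offset 16: 0xCA = 11001010 → 2-byte char (#7). Advance 2.
Byte at offset 18: 0xF3 = 11110011 → 4-byte char (#8). Advance 4.
Byte at offset 22: 0xF0 = 11110000 → 4-byte char (#9). Advance 4.
Reached end at offset 26 after 9 code points.

9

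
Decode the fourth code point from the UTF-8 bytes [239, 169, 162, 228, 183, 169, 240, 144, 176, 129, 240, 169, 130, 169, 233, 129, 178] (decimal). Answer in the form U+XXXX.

Offset 0: leading byte 0xEF = 11101111 → 3-byte char #1 = EF A9 A2.
Offset 3: leading byte 0xE4 = 11100100 → 3-byte char #2 = E4 B7 A9.
Offset 6: leading byte 0xF0 = 11110000 → 4-byte char #3 = F0 90 B0 81.
Offset 10: leading byte 0xF0 = 11110000 → 4-byte char #4 = F0 A9 82 A9.
Leading byte 0xF0 = 11110000 matches 11110xxx → 4-byte sequence.
Byte 1: 0xF0 = 11110000, payload 000 (3 bits).
Byte 2: 0xA9 = 10101001 (10xxxxxx ✓), payload 101001.
Byte 3: 0x82 = 10000010 (10xxxxxx ✓), payload 000010.
Byte 4: 0xA9 = 10101001 (10xxxxxx ✓), payload 101001.
Concatenate: 000101001000010101001 = 0x290A9 (21 bits → U+290A9).

U+290A9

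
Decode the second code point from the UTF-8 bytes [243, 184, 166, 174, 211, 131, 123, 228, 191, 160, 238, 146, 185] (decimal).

U+04C3

Offset 0: leading byte 0xF3 = 11110011 → 4-byte char #1 = F3 B8 A6 AE.
Offset 4: leading byte 0xD3 = 11010011 → 2-byte char #2 = D3 83.
Leading byte 0xD3 = 11010011 matches 110xxxxx → 2-byte sequence.
Byte 1: 0xD3 = 11010011, payload 10011 (5 bits).
Byte 2: 0x83 = 10000011 (10xxxxxx ✓), payload 000011.
Concatenate: 10011000011 = 0x4C3 (11 bits → U+04C3).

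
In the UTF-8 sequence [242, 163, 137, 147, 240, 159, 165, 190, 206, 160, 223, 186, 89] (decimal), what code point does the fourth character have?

Offset 0: leading byte 0xF2 = 11110010 → 4-byte char #1 = F2 A3 89 93.
Offset 4: leading byte 0xF0 = 11110000 → 4-byte char #2 = F0 9F A5 BE.
Offset 8: leading byte 0xCE = 11001110 → 2-byte char #3 = CE A0.
Offset 10: leading byte 0xDF = 11011111 → 2-byte char #4 = DF BA.
Leading byte 0xDF = 11011111 matches 110xxxxx → 2-byte sequence.
Byte 1: 0xDF = 11011111, payload 11111 (5 bits).
Byte 2: 0xBA = 10111010 (10xxxxxx ✓), payload 111010.
Concatenate: 11111111010 = 0x7FA (11 bits → U+07FA).

U+07FA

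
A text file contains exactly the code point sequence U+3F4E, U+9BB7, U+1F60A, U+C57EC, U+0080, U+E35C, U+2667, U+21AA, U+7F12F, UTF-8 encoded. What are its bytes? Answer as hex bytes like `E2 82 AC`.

E3 BD 8E E9 AE B7 F0 9F 98 8A F3 85 9F AC C2 80 EE 8D 9C E2 99 A7 E2 86 AA F1 BF 84 AF

U+3F4E: 3-byte form → E3 BD 8E.
U+9BB7: 3-byte form → E9 AE B7.
U+1F60A: 4-byte form → F0 9F 98 8A.
U+C57EC: 4-byte form → F3 85 9F AC.
U+0080: 2-byte form → C2 80.
U+E35C: 3-byte form → EE 8D 9C.
U+2667: 3-byte form → E2 99 A7.
U+21AA: 3-byte form → E2 86 AA.
U+7F12F: 4-byte form → F1 BF 84 AF.
Concatenated (29 bytes): E3 BD 8E E9 AE B7 F0 9F 98 8A F3 85 9F AC C2 80 EE 8D 9C E2 99 A7 E2 86 AA F1 BF 84 AF.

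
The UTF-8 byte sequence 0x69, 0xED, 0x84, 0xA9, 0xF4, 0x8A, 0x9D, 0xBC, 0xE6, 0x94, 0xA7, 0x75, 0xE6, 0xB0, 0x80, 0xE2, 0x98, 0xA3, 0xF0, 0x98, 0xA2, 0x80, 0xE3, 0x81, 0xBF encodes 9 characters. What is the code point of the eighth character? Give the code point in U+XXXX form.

Offset 0: leading byte 0x69 = 01101001 → 1-byte char #1 = 69.
Offset 1: leading byte 0xED = 11101101 → 3-byte char #2 = ED 84 A9.
Offset 4: leading byte 0xF4 = 11110100 → 4-byte char #3 = F4 8A 9D BC.
Offset 8: leading byte 0xE6 = 11100110 → 3-byte char #4 = E6 94 A7.
Offset 11: leading byte 0x75 = 01110101 → 1-byte char #5 = 75.
Offset 12: leading byte 0xE6 = 11100110 → 3-byte char #6 = E6 B0 80.
Offset 15: leading byte 0xE2 = 11100010 → 3-byte char #7 = E2 98 A3.
Offset 18: leading byte 0xF0 = 11110000 → 4-byte char #8 = F0 98 A2 80.
Leading byte 0xF0 = 11110000 matches 11110xxx → 4-byte sequence.
Byte 1: 0xF0 = 11110000, payload 000 (3 bits).
Byte 2: 0x98 = 10011000 (10xxxxxx ✓), payload 011000.
Byte 3: 0xA2 = 10100010 (10xxxxxx ✓), payload 100010.
Byte 4: 0x80 = 10000000 (10xxxxxx ✓), payload 000000.
Concatenate: 000011000100010000000 = 0x18880 (21 bits → U+18880).

U+18880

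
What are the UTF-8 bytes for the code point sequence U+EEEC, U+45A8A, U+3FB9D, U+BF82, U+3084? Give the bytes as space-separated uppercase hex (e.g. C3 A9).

U+EEEC: 3-byte form → EE BB AC.
U+45A8A: 4-byte form → F1 85 AA 8A.
U+3FB9D: 4-byte form → F0 BF AE 9D.
U+BF82: 3-byte form → EB BE 82.
U+3084: 3-byte form → E3 82 84.
Concatenated (17 bytes): EE BB AC F1 85 AA 8A F0 BF AE 9D EB BE 82 E3 82 84.

EE BB AC F1 85 AA 8A F0 BF AE 9D EB BE 82 E3 82 84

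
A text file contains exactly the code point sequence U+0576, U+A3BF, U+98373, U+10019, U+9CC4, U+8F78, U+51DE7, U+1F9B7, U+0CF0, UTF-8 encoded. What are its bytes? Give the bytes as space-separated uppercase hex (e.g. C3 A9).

U+0576: 2-byte form → D5 B6.
U+A3BF: 3-byte form → EA 8E BF.
U+98373: 4-byte form → F2 98 8D B3.
U+10019: 4-byte form → F0 90 80 99.
U+9CC4: 3-byte form → E9 B3 84.
U+8F78: 3-byte form → E8 BD B8.
U+51DE7: 4-byte form → F1 91 B7 A7.
U+1F9B7: 4-byte form → F0 9F A6 B7.
U+0CF0: 3-byte form → E0 B3 B0.
Concatenated (30 bytes): D5 B6 EA 8E BF F2 98 8D B3 F0 90 80 99 E9 B3 84 E8 BD B8 F1 91 B7 A7 F0 9F A6 B7 E0 B3 B0.

D5 B6 EA 8E BF F2 98 8D B3 F0 90 80 99 E9 B3 84 E8 BD B8 F1 91 B7 A7 F0 9F A6 B7 E0 B3 B0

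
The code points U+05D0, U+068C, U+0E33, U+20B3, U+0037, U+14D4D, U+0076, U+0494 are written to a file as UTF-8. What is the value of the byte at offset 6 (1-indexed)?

1-indexed offset 6 is 0-indexed offset 5.
U+05D0 → 2-byte form D7 90 at offsets 0–1.
U+068C → 2-byte form DA 8C at offsets 2–3.
U+0E33 → 3-byte form E0 B8 B3 at offsets 4–6.
Offset 5 falls in char 3's range; it's byte 2 of E0 B8 B3 = 0xB8.

0xB8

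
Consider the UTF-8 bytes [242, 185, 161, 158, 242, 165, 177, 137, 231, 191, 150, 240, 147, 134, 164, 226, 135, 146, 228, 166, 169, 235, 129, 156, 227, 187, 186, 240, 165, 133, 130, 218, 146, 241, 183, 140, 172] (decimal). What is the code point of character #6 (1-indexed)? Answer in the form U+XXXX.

Offset 0: leading byte 0xF2 = 11110010 → 4-byte char #1 = F2 B9 A1 9E.
Offset 4: leading byte 0xF2 = 11110010 → 4-byte char #2 = F2 A5 B1 89.
Offset 8: leading byte 0xE7 = 11100111 → 3-byte char #3 = E7 BF 96.
Offset 11: leading byte 0xF0 = 11110000 → 4-byte char #4 = F0 93 86 A4.
Offset 15: leading byte 0xE2 = 11100010 → 3-byte char #5 = E2 87 92.
Offset 18: leading byte 0xE4 = 11100100 → 3-byte char #6 = E4 A6 A9.
Leading byte 0xE4 = 11100100 matches 1110xxxx → 3-byte sequence.
Byte 1: 0xE4 = 11100100, payload 0100 (4 bits).
Byte 2: 0xA6 = 10100110 (10xxxxxx ✓), payload 100110.
Byte 3: 0xA9 = 10101001 (10xxxxxx ✓), payload 101001.
Concatenate: 0100100110101001 = 0x49A9 (16 bits → U+49A9).

U+49A9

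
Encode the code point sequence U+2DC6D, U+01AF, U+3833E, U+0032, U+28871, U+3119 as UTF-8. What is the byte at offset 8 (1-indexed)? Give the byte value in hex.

1-indexed offset 8 is 0-indexed offset 7.
U+2DC6D → 4-byte form F0 AD B1 AD at offsets 0–3.
U+01AF → 2-byte form C6 AF at offsets 4–5.
U+3833E → 4-byte form F0 B8 8C BE at offsets 6–9.
Offset 7 falls in char 3's range; it's byte 2 of F0 B8 8C BE = 0xB8.

0xB8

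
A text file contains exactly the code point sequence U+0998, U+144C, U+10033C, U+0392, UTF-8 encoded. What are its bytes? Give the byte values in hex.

E0 A6 98 E1 91 8C F4 80 8C BC CE 92

U+0998: 3-byte form → E0 A6 98.
U+144C: 3-byte form → E1 91 8C.
U+10033C: 4-byte form → F4 80 8C BC.
U+0392: 2-byte form → CE 92.
Concatenated (12 bytes): E0 A6 98 E1 91 8C F4 80 8C BC CE 92.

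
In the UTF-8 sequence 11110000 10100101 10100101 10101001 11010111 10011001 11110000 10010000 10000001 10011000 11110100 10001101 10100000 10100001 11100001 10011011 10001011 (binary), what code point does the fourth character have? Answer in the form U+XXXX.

U+10D821

Offset 0: leading byte 0xF0 = 11110000 → 4-byte char #1 = F0 A5 A5 A9.
Offset 4: leading byte 0xD7 = 11010111 → 2-byte char #2 = D7 99.
Offset 6: leading byte 0xF0 = 11110000 → 4-byte char #3 = F0 90 81 98.
Offset 10: leading byte 0xF4 = 11110100 → 4-byte char #4 = F4 8D A0 A1.
Leading byte 0xF4 = 11110100 matches 11110xxx → 4-byte sequence.
Byte 1: 0xF4 = 11110100, payload 100 (3 bits).
Byte 2: 0x8D = 10001101 (10xxxxxx ✓), payload 001101.
Byte 3: 0xA0 = 10100000 (10xxxxxx ✓), payload 100000.
Byte 4: 0xA1 = 10100001 (10xxxxxx ✓), payload 100001.
Concatenate: 100001101100000100001 = 0x10D821 (21 bits → U+10D821).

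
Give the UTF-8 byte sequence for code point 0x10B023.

U+10B023 = 0x10B023 = 1093667 decimal. In range U+10000–U+10FFFF → 4-byte form: 11110xxx 10xxxxxx 10xxxxxx 10xxxxxx.
Binary (21 bits): 100001011000000100011.
Split 3+6+6+6: 100 | 001011 | 000000 | 100011.
Byte 1: 11110100 = 0xF4.
Byte 2: 10001011 = 0x8B.
Byte 3: 10000000 = 0x80.
Byte 4: 10100011 = 0xA3.

F4 8B 80 A3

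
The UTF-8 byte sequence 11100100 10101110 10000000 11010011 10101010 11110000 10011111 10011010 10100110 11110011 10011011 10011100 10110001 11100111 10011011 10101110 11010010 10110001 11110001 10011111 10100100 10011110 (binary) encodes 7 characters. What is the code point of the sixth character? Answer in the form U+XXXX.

U+04B1

Offset 0: leading byte 0xE4 = 11100100 → 3-byte char #1 = E4 AE 80.
Offset 3: leading byte 0xD3 = 11010011 → 2-byte char #2 = D3 AA.
Offset 5: leading byte 0xF0 = 11110000 → 4-byte char #3 = F0 9F 9A A6.
Offset 9: leading byte 0xF3 = 11110011 → 4-byte char #4 = F3 9B 9C B1.
Offset 13: leading byte 0xE7 = 11100111 → 3-byte char #5 = E7 9B AE.
Offset 16: leading byte 0xD2 = 11010010 → 2-byte char #6 = D2 B1.
Leading byte 0xD2 = 11010010 matches 110xxxxx → 2-byte sequence.
Byte 1: 0xD2 = 11010010, payload 10010 (5 bits).
Byte 2: 0xB1 = 10110001 (10xxxxxx ✓), payload 110001.
Concatenate: 10010110001 = 0x4B1 (11 bits → U+04B1).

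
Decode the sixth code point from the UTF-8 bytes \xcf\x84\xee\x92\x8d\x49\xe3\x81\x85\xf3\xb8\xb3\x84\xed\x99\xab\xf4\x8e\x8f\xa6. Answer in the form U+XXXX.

U+D66B

Offset 0: leading byte 0xCF = 11001111 → 2-byte char #1 = CF 84.
Offset 2: leading byte 0xEE = 11101110 → 3-byte char #2 = EE 92 8D.
Offset 5: leading byte 0x49 = 01001001 → 1-byte char #3 = 49.
Offset 6: leading byte 0xE3 = 11100011 → 3-byte char #4 = E3 81 85.
Offset 9: leading byte 0xF3 = 11110011 → 4-byte char #5 = F3 B8 B3 84.
Offset 13: leading byte 0xED = 11101101 → 3-byte char #6 = ED 99 AB.
Leading byte 0xED = 11101101 matches 1110xxxx → 3-byte sequence.
Byte 1: 0xED = 11101101, payload 1101 (4 bits).
Byte 2: 0x99 = 10011001 (10xxxxxx ✓), payload 011001.
Byte 3: 0xAB = 10101011 (10xxxxxx ✓), payload 101011.
Concatenate: 1101011001101011 = 0xD66B (16 bits → U+D66B).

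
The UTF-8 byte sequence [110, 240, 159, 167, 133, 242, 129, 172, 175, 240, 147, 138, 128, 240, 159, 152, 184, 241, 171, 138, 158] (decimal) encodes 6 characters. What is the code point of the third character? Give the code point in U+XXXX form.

Offset 0: leading byte 0x6E = 01101110 → 1-byte char #1 = 6E.
Offset 1: leading byte 0xF0 = 11110000 → 4-byte char #2 = F0 9F A7 85.
Offset 5: leading byte 0xF2 = 11110010 → 4-byte char #3 = F2 81 AC AF.
Leading byte 0xF2 = 11110010 matches 11110xxx → 4-byte sequence.
Byte 1: 0xF2 = 11110010, payload 010 (3 bits).
Byte 2: 0x81 = 10000001 (10xxxxxx ✓), payload 000001.
Byte 3: 0xAC = 10101100 (10xxxxxx ✓), payload 101100.
Byte 4: 0xAF = 10101111 (10xxxxxx ✓), payload 101111.
Concatenate: 010000001101100101111 = 0x81B2F (21 bits → U+81B2F).

U+81B2F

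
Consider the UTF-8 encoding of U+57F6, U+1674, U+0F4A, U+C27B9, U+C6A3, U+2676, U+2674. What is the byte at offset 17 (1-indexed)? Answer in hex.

0xE2

1-indexed offset 17 is 0-indexed offset 16.
U+57F6 → 3-byte form E5 9F B6 at offsets 0–2.
U+1674 → 3-byte form E1 99 B4 at offsets 3–5.
U+0F4A → 3-byte form E0 BD 8A at offsets 6–8.
U+C27B9 → 4-byte form F3 82 9E B9 at offsets 9–12.
U+C6A3 → 3-byte form EC 9A A3 at offsets 13–15.
U+2676 → 3-byte form E2 99 B6 at offsets 16–18.
Offset 16 falls in char 6's range; it's byte 1 of E2 99 B6 = 0xE2.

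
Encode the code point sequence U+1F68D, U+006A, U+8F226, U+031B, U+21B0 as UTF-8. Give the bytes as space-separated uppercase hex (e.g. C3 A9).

U+1F68D: 4-byte form → F0 9F 9A 8D.
U+006A: 1-byte form → 6A.
U+8F226: 4-byte form → F2 8F 88 A6.
U+031B: 2-byte form → CC 9B.
U+21B0: 3-byte form → E2 86 B0.
Concatenated (14 bytes): F0 9F 9A 8D 6A F2 8F 88 A6 CC 9B E2 86 B0.

F0 9F 9A 8D 6A F2 8F 88 A6 CC 9B E2 86 B0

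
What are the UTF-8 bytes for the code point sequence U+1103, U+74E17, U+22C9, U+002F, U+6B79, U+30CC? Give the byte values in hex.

U+1103: 3-byte form → E1 84 83.
U+74E17: 4-byte form → F1 B4 B8 97.
U+22C9: 3-byte form → E2 8B 89.
U+002F: 1-byte form → 2F.
U+6B79: 3-byte form → E6 AD B9.
U+30CC: 3-byte form → E3 83 8C.
Concatenated (17 bytes): E1 84 83 F1 B4 B8 97 E2 8B 89 2F E6 AD B9 E3 83 8C.

E1 84 83 F1 B4 B8 97 E2 8B 89 2F E6 AD B9 E3 83 8C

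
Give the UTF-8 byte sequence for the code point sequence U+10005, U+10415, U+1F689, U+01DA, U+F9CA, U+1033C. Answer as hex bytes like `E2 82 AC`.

U+10005: 4-byte form → F0 90 80 85.
U+10415: 4-byte form → F0 90 90 95.
U+1F689: 4-byte form → F0 9F 9A 89.
U+01DA: 2-byte form → C7 9A.
U+F9CA: 3-byte form → EF A7 8A.
U+1033C: 4-byte form → F0 90 8C BC.
Concatenated (21 bytes): F0 90 80 85 F0 90 90 95 F0 9F 9A 89 C7 9A EF A7 8A F0 90 8C BC.

F0 90 80 85 F0 90 90 95 F0 9F 9A 89 C7 9A EF A7 8A F0 90 8C BC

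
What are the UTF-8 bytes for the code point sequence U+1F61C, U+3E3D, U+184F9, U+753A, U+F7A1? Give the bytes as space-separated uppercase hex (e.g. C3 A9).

U+1F61C: 4-byte form → F0 9F 98 9C.
U+3E3D: 3-byte form → E3 B8 BD.
U+184F9: 4-byte form → F0 98 93 B9.
U+753A: 3-byte form → E7 94 BA.
U+F7A1: 3-byte form → EF 9E A1.
Concatenated (17 bytes): F0 9F 98 9C E3 B8 BD F0 98 93 B9 E7 94 BA EF 9E A1.

F0 9F 98 9C E3 B8 BD F0 98 93 B9 E7 94 BA EF 9E A1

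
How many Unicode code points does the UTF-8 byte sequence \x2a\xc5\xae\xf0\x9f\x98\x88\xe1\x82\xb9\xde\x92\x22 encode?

Byte at offset 0: 0x2A = 00101010 → 1-byte char (#1). Advance 1.
Byte at offset 1: 0xC5 = 11000101 → 2-byte char (#2). Advance 2.
Byte at offset 3: 0xF0 = 11110000 → 4-byte char (#3). Advance 4.
Byte at offset 7: 0xE1 = 11100001 → 3-byte char (#4). Advance 3.
Byte at offset 10: 0xDE = 11011110 → 2-byte char (#5). Advance 2.
Byte at offset 12: 0x22 = 00100010 → 1-byte char (#6). Advance 1.
Reached end at offset 13 after 6 code points.

6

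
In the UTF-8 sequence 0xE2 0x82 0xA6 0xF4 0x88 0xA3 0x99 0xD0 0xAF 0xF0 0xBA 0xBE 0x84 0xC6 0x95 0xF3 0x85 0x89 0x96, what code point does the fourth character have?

Offset 0: leading byte 0xE2 = 11100010 → 3-byte char #1 = E2 82 A6.
Offset 3: leading byte 0xF4 = 11110100 → 4-byte char #2 = F4 88 A3 99.
Offset 7: leading byte 0xD0 = 11010000 → 2-byte char #3 = D0 AF.
Offset 9: leading byte 0xF0 = 11110000 → 4-byte char #4 = F0 BA BE 84.
Leading byte 0xF0 = 11110000 matches 11110xxx → 4-byte sequence.
Byte 1: 0xF0 = 11110000, payload 000 (3 bits).
Byte 2: 0xBA = 10111010 (10xxxxxx ✓), payload 111010.
Byte 3: 0xBE = 10111110 (10xxxxxx ✓), payload 111110.
Byte 4: 0x84 = 10000100 (10xxxxxx ✓), payload 000100.
Concatenate: 000111010111110000100 = 0x3AF84 (21 bits → U+3AF84).

U+3AF84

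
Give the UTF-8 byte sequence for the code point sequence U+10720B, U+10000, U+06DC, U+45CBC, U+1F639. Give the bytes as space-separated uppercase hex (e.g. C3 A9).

F4 87 88 8B F0 90 80 80 DB 9C F1 85 B2 BC F0 9F 98 B9

U+10720B: 4-byte form → F4 87 88 8B.
U+10000: 4-byte form → F0 90 80 80.
U+06DC: 2-byte form → DB 9C.
U+45CBC: 4-byte form → F1 85 B2 BC.
U+1F639: 4-byte form → F0 9F 98 B9.
Concatenated (18 bytes): F4 87 88 8B F0 90 80 80 DB 9C F1 85 B2 BC F0 9F 98 B9.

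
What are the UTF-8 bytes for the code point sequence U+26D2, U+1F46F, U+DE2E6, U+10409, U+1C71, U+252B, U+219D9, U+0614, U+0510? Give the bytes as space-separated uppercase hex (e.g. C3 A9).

E2 9B 92 F0 9F 91 AF F3 9E 8B A6 F0 90 90 89 E1 B1 B1 E2 94 AB F0 A1 A7 99 D8 94 D4 90

U+26D2: 3-byte form → E2 9B 92.
U+1F46F: 4-byte form → F0 9F 91 AF.
U+DE2E6: 4-byte form → F3 9E 8B A6.
U+10409: 4-byte form → F0 90 90 89.
U+1C71: 3-byte form → E1 B1 B1.
U+252B: 3-byte form → E2 94 AB.
U+219D9: 4-byte form → F0 A1 A7 99.
U+0614: 2-byte form → D8 94.
U+0510: 2-byte form → D4 90.
Concatenated (29 bytes): E2 9B 92 F0 9F 91 AF F3 9E 8B A6 F0 90 90 89 E1 B1 B1 E2 94 AB F0 A1 A7 99 D8 94 D4 90.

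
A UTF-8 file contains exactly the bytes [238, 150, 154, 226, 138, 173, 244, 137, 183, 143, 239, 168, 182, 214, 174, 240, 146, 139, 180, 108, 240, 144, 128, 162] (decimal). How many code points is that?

8

Byte at offset 0: 0xEE = 11101110 → 3-byte char (#1). Advance 3.
Byte at offset 3: 0xE2 = 11100010 → 3-byte char (#2). Advance 3.
Byte at offset 6: 0xF4 = 11110100 → 4-byte char (#3). Advance 4.
Byte at offset 10: 0xEF = 11101111 → 3-byte char (#4). Advance 3.
Byte at offset 13: 0xD6 = 11010110 → 2-byte char (#5). Advance 2.
Byte at offset 15: 0xF0 = 11110000 → 4-byte char (#6). Advance 4.
Byte at offset 19: 0x6C = 01101100 → 1-byte char (#7). Advance 1.
Byte at offset 20: 0xF0 = 11110000 → 4-byte char (#8). Advance 4.
Reached end at offset 24 after 8 code points.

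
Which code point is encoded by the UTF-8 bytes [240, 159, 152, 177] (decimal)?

Leading byte 0xF0 = 11110000 matches 11110xxx → 4-byte sequence.
Byte 1: 0xF0 = 11110000, payload 000 (3 bits).
Byte 2: 0x9F = 10011111 (10xxxxxx ✓), payload 011111.
Byte 3: 0x98 = 10011000 (10xxxxxx ✓), payload 011000.
Byte 4: 0xB1 = 10110001 (10xxxxxx ✓), payload 110001.
Concatenate: 000011111011000110001 = 0x1F631 (21 bits → U+1F631).

U+1F631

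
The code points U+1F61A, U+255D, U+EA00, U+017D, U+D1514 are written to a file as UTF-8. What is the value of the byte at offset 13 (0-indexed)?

U+1F61A → 4-byte form F0 9F 98 9A at offsets 0–3.
U+255D → 3-byte form E2 95 9D at offsets 4–6.
U+EA00 → 3-byte form EE A8 80 at offsets 7–9.
U+017D → 2-byte form C5 BD at offsets 10–11.
U+D1514 → 4-byte form F3 91 94 94 at offsets 12–15.
Offset 13 falls in char 5's range; it's byte 2 of F3 91 94 94 = 0x91.

0x91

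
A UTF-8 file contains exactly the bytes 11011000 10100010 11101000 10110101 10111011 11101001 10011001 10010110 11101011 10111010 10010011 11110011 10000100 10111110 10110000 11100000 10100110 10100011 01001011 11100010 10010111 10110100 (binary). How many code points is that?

Byte at offset 0: 0xD8 = 11011000 → 2-byte char (#1). Advance 2.
Byte at offset 2: 0xE8 = 11101000 → 3-byte char (#2). Advance 3.
Byte at offset 5: 0xE9 = 11101001 → 3-byte char (#3). Advance 3.
Byte at offset 8: 0xEB = 11101011 → 3-byte char (#4). Advance 3.
Byte at offset 11: 0xF3 = 11110011 → 4-byte char (#5). Advance 4.
Byte at offset 15: 0xE0 = 11100000 → 3-byte char (#6). Advance 3.
Byte at offset 18: 0x4B = 01001011 → 1-byte char (#7). Advance 1.
Byte at offset 19: 0xE2 = 11100010 → 3-byte char (#8). Advance 3.
Reached end at offset 22 after 8 code points.

8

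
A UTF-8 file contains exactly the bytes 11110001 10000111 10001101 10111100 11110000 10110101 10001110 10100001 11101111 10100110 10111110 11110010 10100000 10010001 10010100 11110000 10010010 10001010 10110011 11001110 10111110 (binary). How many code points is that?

6

Byte at offset 0: 0xF1 = 11110001 → 4-byte char (#1). Advance 4.
Byte at offset 4: 0xF0 = 11110000 → 4-byte char (#2). Advance 4.
Byte at offset 8: 0xEF = 11101111 → 3-byte char (#3). Advance 3.
Byte at offset 11: 0xF2 = 11110010 → 4-byte char (#4). Advance 4.
Byte at offset 15: 0xF0 = 11110000 → 4-byte char (#5). Advance 4.
Byte at offset 19: 0xCE = 11001110 → 2-byte char (#6). Advance 2.
Reached end at offset 21 after 6 code points.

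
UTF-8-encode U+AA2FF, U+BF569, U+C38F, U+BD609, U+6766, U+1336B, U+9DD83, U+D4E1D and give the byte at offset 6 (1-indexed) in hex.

1-indexed offset 6 is 0-indexed offset 5.
U+AA2FF → 4-byte form F2 AA 8B BF at offsets 0–3.
U+BF569 → 4-byte form F2 BF 95 A9 at offsets 4–7.
Offset 5 falls in char 2's range; it's byte 2 of F2 BF 95 A9 = 0xBF.

0xBF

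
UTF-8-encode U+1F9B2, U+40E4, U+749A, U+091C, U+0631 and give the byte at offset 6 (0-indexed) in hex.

U+1F9B2 → 4-byte form F0 9F A6 B2 at offsets 0–3.
U+40E4 → 3-byte form E4 83 A4 at offsets 4–6.
Offset 6 falls in char 2's range; it's byte 3 of E4 83 A4 = 0xA4.

0xA4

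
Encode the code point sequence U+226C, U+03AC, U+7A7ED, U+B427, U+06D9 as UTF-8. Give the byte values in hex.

E2 89 AC CE AC F1 BA 9F AD EB 90 A7 DB 99

U+226C: 3-byte form → E2 89 AC.
U+03AC: 2-byte form → CE AC.
U+7A7ED: 4-byte form → F1 BA 9F AD.
U+B427: 3-byte form → EB 90 A7.
U+06D9: 2-byte form → DB 99.
Concatenated (14 bytes): E2 89 AC CE AC F1 BA 9F AD EB 90 A7 DB 99.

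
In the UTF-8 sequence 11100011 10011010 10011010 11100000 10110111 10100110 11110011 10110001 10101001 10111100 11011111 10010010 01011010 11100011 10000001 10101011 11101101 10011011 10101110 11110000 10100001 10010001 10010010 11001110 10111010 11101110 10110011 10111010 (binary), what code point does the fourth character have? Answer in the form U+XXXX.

U+07D2

Offset 0: leading byte 0xE3 = 11100011 → 3-byte char #1 = E3 9A 9A.
Offset 3: leading byte 0xE0 = 11100000 → 3-byte char #2 = E0 B7 A6.
Offset 6: leading byte 0xF3 = 11110011 → 4-byte char #3 = F3 B1 A9 BC.
Offset 10: leading byte 0xDF = 11011111 → 2-byte char #4 = DF 92.
Leading byte 0xDF = 11011111 matches 110xxxxx → 2-byte sequence.
Byte 1: 0xDF = 11011111, payload 11111 (5 bits).
Byte 2: 0x92 = 10010010 (10xxxxxx ✓), payload 010010.
Concatenate: 11111010010 = 0x7D2 (11 bits → U+07D2).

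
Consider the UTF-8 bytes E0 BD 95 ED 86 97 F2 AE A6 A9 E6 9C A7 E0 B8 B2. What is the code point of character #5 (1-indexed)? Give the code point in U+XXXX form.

Offset 0: leading byte 0xE0 = 11100000 → 3-byte char #1 = E0 BD 95.
Offset 3: leading byte 0xED = 11101101 → 3-byte char #2 = ED 86 97.
Offset 6: leading byte 0xF2 = 11110010 → 4-byte char #3 = F2 AE A6 A9.
Offset 10: leading byte 0xE6 = 11100110 → 3-byte char #4 = E6 9C A7.
Offset 13: leading byte 0xE0 = 11100000 → 3-byte char #5 = E0 B8 B2.
Leading byte 0xE0 = 11100000 matches 1110xxxx → 3-byte sequence.
Byte 1: 0xE0 = 11100000, payload 0000 (4 bits).
Byte 2: 0xB8 = 10111000 (10xxxxxx ✓), payload 111000.
Byte 3: 0xB2 = 10110010 (10xxxxxx ✓), payload 110010.
Concatenate: 0000111000110010 = 0xE32 (16 bits → U+0E32).

U+0E32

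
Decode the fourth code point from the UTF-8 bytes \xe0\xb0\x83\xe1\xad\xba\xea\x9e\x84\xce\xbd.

U+03BD

Offset 0: leading byte 0xE0 = 11100000 → 3-byte char #1 = E0 B0 83.
Offset 3: leading byte 0xE1 = 11100001 → 3-byte char #2 = E1 AD BA.
Offset 6: leading byte 0xEA = 11101010 → 3-byte char #3 = EA 9E 84.
Offset 9: leading byte 0xCE = 11001110 → 2-byte char #4 = CE BD.
Leading byte 0xCE = 11001110 matches 110xxxxx → 2-byte sequence.
Byte 1: 0xCE = 11001110, payload 01110 (5 bits).
Byte 2: 0xBD = 10111101 (10xxxxxx ✓), payload 111101.
Concatenate: 01110111101 = 0x3BD (11 bits → U+03BD).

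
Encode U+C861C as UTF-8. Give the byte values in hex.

U+C861C = 0xC861C = 820764 decimal. In range U+10000–U+10FFFF → 4-byte form: 11110xxx 10xxxxxx 10xxxxxx 10xxxxxx.
Binary (21 bits): 011001000011000011100.
Split 3+6+6+6: 011 | 001000 | 011000 | 011100.
Byte 1: 11110011 = 0xF3.
Byte 2: 10001000 = 0x88.
Byte 3: 10011000 = 0x98.
Byte 4: 10011100 = 0x9C.

F3 88 98 9C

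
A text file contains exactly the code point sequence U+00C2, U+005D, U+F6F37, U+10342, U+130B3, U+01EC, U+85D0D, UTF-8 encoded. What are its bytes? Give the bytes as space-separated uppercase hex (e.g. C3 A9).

C3 82 5D F3 B6 BC B7 F0 90 8D 82 F0 93 82 B3 C7 AC F2 85 B4 8D

U+00C2: 2-byte form → C3 82.
U+005D: 1-byte form → 5D.
U+F6F37: 4-byte form → F3 B6 BC B7.
U+10342: 4-byte form → F0 90 8D 82.
U+130B3: 4-byte form → F0 93 82 B3.
U+01EC: 2-byte form → C7 AC.
U+85D0D: 4-byte form → F2 85 B4 8D.
Concatenated (21 bytes): C3 82 5D F3 B6 BC B7 F0 90 8D 82 F0 93 82 B3 C7 AC F2 85 B4 8D.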